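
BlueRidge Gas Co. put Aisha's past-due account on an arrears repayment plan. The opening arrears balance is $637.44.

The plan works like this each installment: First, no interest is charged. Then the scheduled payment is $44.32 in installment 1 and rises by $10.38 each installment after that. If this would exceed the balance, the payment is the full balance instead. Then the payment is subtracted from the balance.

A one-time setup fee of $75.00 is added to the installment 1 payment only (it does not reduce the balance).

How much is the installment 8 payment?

# | Opening | Payment | Fee | End bal
1 | $637.44 | $44.32 | $75.00 | $593.12
2 | $593.12 | $54.70 | — | $538.42
3 | $538.42 | $65.08 | — | $473.34
4 | $473.34 | $75.46 | — | $397.88
5 | $397.88 | $85.84 | — | $312.04
6 | $312.04 | $96.22 | — | $215.82
7 | $215.82 | $106.60 | — | $109.22
8 | $109.22 | $109.22 | — | $0.00

$109.22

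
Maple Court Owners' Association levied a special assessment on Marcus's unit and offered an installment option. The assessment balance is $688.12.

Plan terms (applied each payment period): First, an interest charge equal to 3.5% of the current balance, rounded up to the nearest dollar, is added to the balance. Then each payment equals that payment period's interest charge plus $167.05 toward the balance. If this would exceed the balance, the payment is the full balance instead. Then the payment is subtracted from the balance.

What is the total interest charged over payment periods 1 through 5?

$65.00

Payment period 1: $688.12 +$25.00 interest = $713.12; pay $192.05 → $521.07
Payment period 2: $521.07 +$19.00 interest = $540.07; pay $186.05 → $354.02
Payment period 3: $354.02 +$13.00 interest = $367.02; pay $180.05 → $186.97
Payment period 4: $186.97 +$7.00 interest = $193.97; pay $174.05 → $19.92
Payment period 5: $19.92 +$1.00 interest = $20.92; pay $20.92 → $0.00
Total interest: $25.00 + $19.00 + $13.00 + $7.00 + $1.00 = $65.00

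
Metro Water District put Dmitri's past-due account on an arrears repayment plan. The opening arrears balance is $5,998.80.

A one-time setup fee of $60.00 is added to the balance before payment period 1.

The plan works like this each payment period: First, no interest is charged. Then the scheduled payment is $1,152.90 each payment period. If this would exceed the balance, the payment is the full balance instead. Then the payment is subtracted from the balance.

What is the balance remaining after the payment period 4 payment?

$1,447.20

Payment period 1: $6,058.80 − $1,152.90 → $4,905.90
Payment period 2: $4,905.90 − $1,152.90 → $3,753.00
Payment period 3: $3,753.00 − $1,152.90 → $2,600.10
Payment period 4: $2,600.10 − $1,152.90 → $1,447.20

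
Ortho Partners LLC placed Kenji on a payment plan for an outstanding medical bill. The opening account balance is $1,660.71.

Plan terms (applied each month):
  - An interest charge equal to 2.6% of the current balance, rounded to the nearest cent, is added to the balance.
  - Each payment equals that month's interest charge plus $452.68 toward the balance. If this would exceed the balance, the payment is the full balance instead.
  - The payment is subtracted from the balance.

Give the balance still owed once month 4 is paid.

Month 1: $1,660.71 +$43.18 interest = $1,703.89; pay $495.86 → $1,208.03
Month 2: $1,208.03 +$31.41 interest = $1,239.44; pay $484.09 → $755.35
Month 3: $755.35 +$19.64 interest = $774.99; pay $472.32 → $302.67
Month 4: $302.67 +$7.87 interest = $310.54; pay $310.54 → $0.00

$0.00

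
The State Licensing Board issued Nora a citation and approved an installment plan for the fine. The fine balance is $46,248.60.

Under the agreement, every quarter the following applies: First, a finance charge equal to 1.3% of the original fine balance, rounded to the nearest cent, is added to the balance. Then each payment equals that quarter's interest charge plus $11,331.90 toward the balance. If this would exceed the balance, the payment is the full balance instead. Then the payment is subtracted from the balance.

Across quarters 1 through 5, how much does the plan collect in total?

Quarter 1: opening $46,248.60; interest $601.23 → $46,849.83; payment $11,933.13; balance $34,916.70
Quarter 2: opening $34,916.70; interest $601.23 → $35,517.93; payment $11,933.13; balance $23,584.80
Quarter 3: opening $23,584.80; interest $601.23 → $24,186.03; payment $11,933.13; balance $12,252.90
Quarter 4: opening $12,252.90; interest $601.23 → $12,854.13; payment $11,933.13; balance $921.00
Quarter 5: opening $921.00; interest $601.23 → $1,522.23; payment $1,522.23; balance $0.00
Total paid: $49,254.75

$49,254.75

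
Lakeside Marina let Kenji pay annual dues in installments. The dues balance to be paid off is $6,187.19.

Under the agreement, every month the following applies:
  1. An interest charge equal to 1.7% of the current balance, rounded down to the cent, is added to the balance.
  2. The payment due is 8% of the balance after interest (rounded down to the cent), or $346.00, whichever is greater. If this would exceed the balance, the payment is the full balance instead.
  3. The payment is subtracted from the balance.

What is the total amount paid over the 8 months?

# | Opening | Interest | Payment | End bal
1 | $6,187.19 | $105.18 | $503.38 | $5,788.99
2 | $5,788.99 | $98.41 | $470.99 | $5,416.41
3 | $5,416.41 | $92.07 | $440.67 | $5,067.81
4 | $5,067.81 | $86.15 | $412.31 | $4,741.65
5 | $4,741.65 | $80.60 | $385.78 | $4,436.47
6 | $4,436.47 | $75.41 | $360.95 | $4,150.93
7 | $4,150.93 | $70.56 | $346.00 | $3,875.49
8 | $3,875.49 | $65.88 | $346.00 | $3,595.37
Total paid: $3,266.08

$3,266.08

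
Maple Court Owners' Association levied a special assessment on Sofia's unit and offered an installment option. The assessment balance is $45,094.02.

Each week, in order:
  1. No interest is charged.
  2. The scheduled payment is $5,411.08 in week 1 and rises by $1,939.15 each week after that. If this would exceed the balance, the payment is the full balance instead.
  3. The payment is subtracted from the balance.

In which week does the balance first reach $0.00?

5

Week 1: opening $45,094.02; payment $5,411.08; balance $39,682.94
Week 2: opening $39,682.94; payment $7,350.23; balance $32,332.71
Week 3: opening $32,332.71; payment $9,289.38; balance $23,043.33
Week 4: opening $23,043.33; payment $11,228.53; balance $11,814.80
Week 5: opening $11,814.80; payment $11,814.80; balance $0.00
Balance reaches $0.00 in week 5.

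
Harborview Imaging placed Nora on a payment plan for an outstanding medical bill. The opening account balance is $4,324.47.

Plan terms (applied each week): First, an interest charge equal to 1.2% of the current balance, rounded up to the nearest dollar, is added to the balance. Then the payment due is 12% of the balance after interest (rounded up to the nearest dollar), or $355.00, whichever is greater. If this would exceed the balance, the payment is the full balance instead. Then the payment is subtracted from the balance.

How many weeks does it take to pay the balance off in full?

13

# | Opening | Interest | Payment | End bal
1 | $4,324.47 | $52.00 | $526.00 | $3,850.47
2 | $3,850.47 | $47.00 | $468.00 | $3,429.47
3 | $3,429.47 | $42.00 | $417.00 | $3,054.47
4 | $3,054.47 | $37.00 | $371.00 | $2,720.47
5 | $2,720.47 | $33.00 | $355.00 | $2,398.47
6 | $2,398.47 | $29.00 | $355.00 | $2,072.47
7 | $2,072.47 | $25.00 | $355.00 | $1,742.47
8 | $1,742.47 | $21.00 | $355.00 | $1,408.47
9 | $1,408.47 | $17.00 | $355.00 | $1,070.47
10 | $1,070.47 | $13.00 | $355.00 | $728.47
11 | $728.47 | $9.00 | $355.00 | $382.47
12 | $382.47 | $5.00 | $355.00 | $32.47
13 | $32.47 | $1.00 | $33.47 | $0.00
Balance reaches $0.00 in week 13.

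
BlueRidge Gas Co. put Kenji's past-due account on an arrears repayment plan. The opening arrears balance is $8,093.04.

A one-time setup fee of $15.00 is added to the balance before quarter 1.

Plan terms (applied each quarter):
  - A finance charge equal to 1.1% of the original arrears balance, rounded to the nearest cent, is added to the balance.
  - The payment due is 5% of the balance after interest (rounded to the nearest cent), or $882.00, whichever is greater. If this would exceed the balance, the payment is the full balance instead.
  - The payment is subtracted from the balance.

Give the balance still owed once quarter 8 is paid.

# | Opening | Interest | Payment | End bal
1 | $8,108.04 | $89.02 | $882.00 | $7,315.06
2 | $7,315.06 | $89.02 | $882.00 | $6,522.08
3 | $6,522.08 | $89.02 | $882.00 | $5,729.10
4 | $5,729.10 | $89.02 | $882.00 | $4,936.12
5 | $4,936.12 | $89.02 | $882.00 | $4,143.14
6 | $4,143.14 | $89.02 | $882.00 | $3,350.16
7 | $3,350.16 | $89.02 | $882.00 | $2,557.18
8 | $2,557.18 | $89.02 | $882.00 | $1,764.20

$1,764.20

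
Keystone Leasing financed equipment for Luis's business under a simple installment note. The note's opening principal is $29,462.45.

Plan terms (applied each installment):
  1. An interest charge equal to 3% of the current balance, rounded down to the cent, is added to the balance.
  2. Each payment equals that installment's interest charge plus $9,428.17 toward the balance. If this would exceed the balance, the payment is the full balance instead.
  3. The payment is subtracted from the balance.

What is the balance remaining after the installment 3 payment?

Installment 1: $29,462.45 +$883.87 interest = $30,346.32; pay $10,312.04 → $20,034.28
Installment 2: $20,034.28 +$601.02 interest = $20,635.30; pay $10,029.19 → $10,606.11
Installment 3: $10,606.11 +$318.18 interest = $10,924.29; pay $9,746.35 → $1,177.94

$1,177.94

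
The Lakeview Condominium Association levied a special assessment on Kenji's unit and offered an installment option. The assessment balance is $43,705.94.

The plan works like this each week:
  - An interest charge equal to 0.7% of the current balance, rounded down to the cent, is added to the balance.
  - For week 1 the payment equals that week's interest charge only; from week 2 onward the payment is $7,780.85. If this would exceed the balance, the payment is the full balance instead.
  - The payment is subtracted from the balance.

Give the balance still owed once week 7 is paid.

Week 1: opening $43,705.94; interest $305.94 → $44,011.88; payment $305.94; balance $43,705.94
Week 2: opening $43,705.94; interest $305.94 → $44,011.88; payment $7,780.85; balance $36,231.03
Week 3: opening $36,231.03; interest $253.61 → $36,484.64; payment $7,780.85; balance $28,703.79
Week 4: opening $28,703.79; interest $200.92 → $28,904.71; payment $7,780.85; balance $21,123.86
Week 5: opening $21,123.86; interest $147.86 → $21,271.72; payment $7,780.85; balance $13,490.87
Week 6: opening $13,490.87; interest $94.43 → $13,585.30; payment $7,780.85; balance $5,804.45
Week 7: opening $5,804.45; interest $40.63 → $5,845.08; payment $5,845.08; balance $0.00

$0.00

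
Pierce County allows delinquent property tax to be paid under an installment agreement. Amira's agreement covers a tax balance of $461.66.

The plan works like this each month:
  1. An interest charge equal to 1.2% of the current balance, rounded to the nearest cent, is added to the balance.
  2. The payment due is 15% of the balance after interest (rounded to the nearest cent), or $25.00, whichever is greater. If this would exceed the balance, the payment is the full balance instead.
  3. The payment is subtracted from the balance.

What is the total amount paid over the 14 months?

Month 1: $461.66 +$5.54 interest = $467.20; pay $70.08 → $397.12
Month 2: $397.12 +$4.77 interest = $401.89; pay $60.28 → $341.61
Month 3: $341.61 +$4.10 interest = $345.71; pay $51.86 → $293.85
Month 4: $293.85 +$3.53 interest = $297.38; pay $44.61 → $252.77
Month 5: $252.77 +$3.03 interest = $255.80; pay $38.37 → $217.43
Month 6: $217.43 +$2.61 interest = $220.04; pay $33.01 → $187.03
Month 7: $187.03 +$2.24 interest = $189.27; pay $28.39 → $160.88
Month 8: $160.88 +$1.93 interest = $162.81; pay $25.00 → $137.81
Month 9: $137.81 +$1.65 interest = $139.46; pay $25.00 → $114.46
Month 10: $114.46 +$1.37 interest = $115.83; pay $25.00 → $90.83
Month 11: $90.83 +$1.09 interest = $91.92; pay $25.00 → $66.92
Month 12: $66.92 +$0.80 interest = $67.72; pay $25.00 → $42.72
Month 13: $42.72 +$0.51 interest = $43.23; pay $25.00 → $18.23
Month 14: $18.23 +$0.22 interest = $18.45; pay $18.45 → $0.00
Total paid: $495.05

$495.05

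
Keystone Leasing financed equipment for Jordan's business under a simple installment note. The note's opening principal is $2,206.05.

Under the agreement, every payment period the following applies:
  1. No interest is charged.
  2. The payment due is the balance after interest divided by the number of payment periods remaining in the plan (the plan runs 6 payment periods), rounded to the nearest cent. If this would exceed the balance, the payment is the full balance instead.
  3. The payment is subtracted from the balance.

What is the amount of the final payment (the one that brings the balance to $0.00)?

Payment period 1: $2,206.05 − $367.68 → $1,838.37
Payment period 2: $1,838.37 − $367.67 → $1,470.70
Payment period 3: $1,470.70 − $367.68 → $1,103.02
Payment period 4: $1,103.02 − $367.67 → $735.35
Payment period 5: $735.35 − $367.68 → $367.67
Payment period 6: $367.67 − $367.67 → $0.00

$367.67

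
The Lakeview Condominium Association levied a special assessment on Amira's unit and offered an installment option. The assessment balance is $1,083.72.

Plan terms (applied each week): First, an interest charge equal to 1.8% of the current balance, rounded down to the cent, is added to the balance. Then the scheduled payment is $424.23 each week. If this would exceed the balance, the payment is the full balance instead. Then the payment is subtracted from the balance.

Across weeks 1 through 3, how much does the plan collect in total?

$1,120.24

# | Opening | Interest | Payment | End bal
1 | $1,083.72 | $19.50 | $424.23 | $678.99
2 | $678.99 | $12.22 | $424.23 | $266.98
3 | $266.98 | $4.80 | $271.78 | $0.00
Total paid: $1,120.24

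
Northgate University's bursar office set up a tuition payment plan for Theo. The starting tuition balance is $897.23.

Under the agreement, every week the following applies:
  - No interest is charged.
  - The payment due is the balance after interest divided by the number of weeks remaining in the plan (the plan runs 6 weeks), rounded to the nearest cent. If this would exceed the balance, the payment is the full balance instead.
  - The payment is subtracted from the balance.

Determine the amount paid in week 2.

$149.54

Week 1: opening $897.23; payment $149.54; balance $747.69
Week 2: opening $747.69; payment $149.54; balance $598.15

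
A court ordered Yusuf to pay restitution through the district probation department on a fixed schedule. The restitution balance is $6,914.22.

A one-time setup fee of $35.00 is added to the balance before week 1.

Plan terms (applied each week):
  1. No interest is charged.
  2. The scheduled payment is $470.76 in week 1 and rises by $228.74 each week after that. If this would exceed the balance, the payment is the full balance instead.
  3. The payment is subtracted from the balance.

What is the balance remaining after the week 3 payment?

$4,850.72

# | Opening | Payment | End bal
1 | $6,949.22 | $470.76 | $6,478.46
2 | $6,478.46 | $699.50 | $5,778.96
3 | $5,778.96 | $928.24 | $4,850.72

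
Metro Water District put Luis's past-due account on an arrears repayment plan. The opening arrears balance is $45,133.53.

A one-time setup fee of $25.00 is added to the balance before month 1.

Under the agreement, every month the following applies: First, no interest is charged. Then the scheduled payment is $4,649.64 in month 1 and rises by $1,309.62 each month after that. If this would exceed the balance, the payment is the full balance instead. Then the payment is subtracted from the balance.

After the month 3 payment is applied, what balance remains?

$27,280.75

Month 1: $45,158.53 − $4,649.64 → $40,508.89
Month 2: $40,508.89 − $5,959.26 → $34,549.63
Month 3: $34,549.63 − $7,268.88 → $27,280.75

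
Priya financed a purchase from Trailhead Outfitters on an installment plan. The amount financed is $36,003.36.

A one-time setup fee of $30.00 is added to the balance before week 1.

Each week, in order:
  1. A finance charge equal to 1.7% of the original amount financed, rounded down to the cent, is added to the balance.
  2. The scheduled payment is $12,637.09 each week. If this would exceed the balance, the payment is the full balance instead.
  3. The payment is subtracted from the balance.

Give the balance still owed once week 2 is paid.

$11,983.28

Week 1: $36,033.36 +$612.05 interest = $36,645.41; pay $12,637.09 → $24,008.32
Week 2: $24,008.32 +$612.05 interest = $24,620.37; pay $12,637.09 → $11,983.28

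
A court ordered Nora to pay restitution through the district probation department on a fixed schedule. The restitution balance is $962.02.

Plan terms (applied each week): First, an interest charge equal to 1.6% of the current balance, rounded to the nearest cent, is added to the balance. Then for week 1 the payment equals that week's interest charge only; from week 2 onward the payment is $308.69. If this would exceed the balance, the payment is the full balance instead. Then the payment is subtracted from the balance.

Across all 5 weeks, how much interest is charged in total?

$48.50

Week 1: $962.02 +$15.39 interest = $977.41; pay $15.39 → $962.02
Week 2: $962.02 +$15.39 interest = $977.41; pay $308.69 → $668.72
Week 3: $668.72 +$10.70 interest = $679.42; pay $308.69 → $370.73
Week 4: $370.73 +$5.93 interest = $376.66; pay $308.69 → $67.97
Week 5: $67.97 +$1.09 interest = $69.06; pay $69.06 → $0.00
Total interest: $15.39 + $15.39 + $10.70 + $5.93 + $1.09 = $48.50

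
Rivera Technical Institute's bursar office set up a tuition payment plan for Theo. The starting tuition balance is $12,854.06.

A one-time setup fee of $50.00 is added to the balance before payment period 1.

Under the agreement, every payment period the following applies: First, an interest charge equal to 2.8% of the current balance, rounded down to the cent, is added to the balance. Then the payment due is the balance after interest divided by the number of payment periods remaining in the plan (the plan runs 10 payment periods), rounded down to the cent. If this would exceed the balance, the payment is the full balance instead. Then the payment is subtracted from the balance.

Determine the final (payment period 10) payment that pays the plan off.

$1,700.81

Payment period 1: $12,904.06 +$361.31 interest = $13,265.37; pay $1,326.53 → $11,938.84
Payment period 2: $11,938.84 +$334.28 interest = $12,273.12; pay $1,363.68 → $10,909.44
Payment period 3: $10,909.44 +$305.46 interest = $11,214.90; pay $1,401.86 → $9,813.04
Payment period 4: $9,813.04 +$274.76 interest = $10,087.80; pay $1,441.11 → $8,646.69
Payment period 5: $8,646.69 +$242.10 interest = $8,888.79; pay $1,481.46 → $7,407.33
Payment period 6: $7,407.33 +$207.40 interest = $7,614.73; pay $1,522.94 → $6,091.79
Payment period 7: $6,091.79 +$170.57 interest = $6,262.36; pay $1,565.59 → $4,696.77
Payment period 8: $4,696.77 +$131.50 interest = $4,828.27; pay $1,609.42 → $3,218.85
Payment period 9: $3,218.85 +$90.12 interest = $3,308.97; pay $1,654.48 → $1,654.49
Payment period 10: $1,654.49 +$46.32 interest = $1,700.81; pay $1,700.81 → $0.00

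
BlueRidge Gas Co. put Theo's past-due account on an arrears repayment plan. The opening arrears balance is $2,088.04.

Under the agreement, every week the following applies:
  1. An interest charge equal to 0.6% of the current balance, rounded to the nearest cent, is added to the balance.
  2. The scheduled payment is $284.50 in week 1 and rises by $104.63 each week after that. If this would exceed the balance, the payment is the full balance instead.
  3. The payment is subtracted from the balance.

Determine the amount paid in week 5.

$362.20

Week 1: $2,088.04 +$12.53 interest = $2,100.57; pay $284.50 → $1,816.07
Week 2: $1,816.07 +$10.90 interest = $1,826.97; pay $389.13 → $1,437.84
Week 3: $1,437.84 +$8.63 interest = $1,446.47; pay $493.76 → $952.71
Week 4: $952.71 +$5.72 interest = $958.43; pay $598.39 → $360.04
Week 5: $360.04 +$2.16 interest = $362.20; pay $362.20 → $0.00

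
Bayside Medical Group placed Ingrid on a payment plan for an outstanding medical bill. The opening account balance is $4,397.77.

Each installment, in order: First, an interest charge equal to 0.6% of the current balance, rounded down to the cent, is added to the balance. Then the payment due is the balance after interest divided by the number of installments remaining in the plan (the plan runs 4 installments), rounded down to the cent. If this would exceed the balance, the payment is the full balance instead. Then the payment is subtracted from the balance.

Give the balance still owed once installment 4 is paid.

$0.00

Installment 1: opening $4,397.77; interest $26.38 → $4,424.15; payment $1,106.03; balance $3,318.12
Installment 2: opening $3,318.12; interest $19.90 → $3,338.02; payment $1,112.67; balance $2,225.35
Installment 3: opening $2,225.35; interest $13.35 → $2,238.70; payment $1,119.35; balance $1,119.35
Installment 4: opening $1,119.35; interest $6.71 → $1,126.06; payment $1,126.06; balance $0.00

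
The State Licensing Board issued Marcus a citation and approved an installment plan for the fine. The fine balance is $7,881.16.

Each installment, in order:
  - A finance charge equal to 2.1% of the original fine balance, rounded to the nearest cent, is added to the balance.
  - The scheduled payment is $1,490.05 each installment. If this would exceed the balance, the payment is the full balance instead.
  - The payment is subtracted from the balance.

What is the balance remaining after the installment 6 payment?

$0.00

Installment 1: $7,881.16 +$165.50 interest = $8,046.66; pay $1,490.05 → $6,556.61
Installment 2: $6,556.61 +$165.50 interest = $6,722.11; pay $1,490.05 → $5,232.06
Installment 3: $5,232.06 +$165.50 interest = $5,397.56; pay $1,490.05 → $3,907.51
Installment 4: $3,907.51 +$165.50 interest = $4,073.01; pay $1,490.05 → $2,582.96
Installment 5: $2,582.96 +$165.50 interest = $2,748.46; pay $1,490.05 → $1,258.41
Installment 6: $1,258.41 +$165.50 interest = $1,423.91; pay $1,423.91 → $0.00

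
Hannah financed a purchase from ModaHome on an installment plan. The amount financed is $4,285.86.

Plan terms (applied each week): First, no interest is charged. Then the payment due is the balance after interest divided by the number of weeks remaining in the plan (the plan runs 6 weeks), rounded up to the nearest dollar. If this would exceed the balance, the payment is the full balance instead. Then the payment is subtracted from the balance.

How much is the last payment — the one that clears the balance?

Week 1: opening $4,285.86; payment $715.00; balance $3,570.86
Week 2: opening $3,570.86; payment $715.00; balance $2,855.86
Week 3: opening $2,855.86; payment $714.00; balance $2,141.86
Week 4: opening $2,141.86; payment $714.00; balance $1,427.86
Week 5: opening $1,427.86; payment $714.00; balance $713.86
Week 6: opening $713.86; payment $713.86; balance $0.00

$713.86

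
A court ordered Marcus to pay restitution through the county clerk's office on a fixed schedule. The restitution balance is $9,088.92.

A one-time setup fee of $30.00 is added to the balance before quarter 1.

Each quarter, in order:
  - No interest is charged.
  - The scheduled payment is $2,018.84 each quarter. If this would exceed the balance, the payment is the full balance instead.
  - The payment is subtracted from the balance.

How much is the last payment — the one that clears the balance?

# | Opening | Payment | End bal
1 | $9,118.92 | $2,018.84 | $7,100.08
2 | $7,100.08 | $2,018.84 | $5,081.24
3 | $5,081.24 | $2,018.84 | $3,062.40
4 | $3,062.40 | $2,018.84 | $1,043.56
5 | $1,043.56 | $1,043.56 | $0.00

$1,043.56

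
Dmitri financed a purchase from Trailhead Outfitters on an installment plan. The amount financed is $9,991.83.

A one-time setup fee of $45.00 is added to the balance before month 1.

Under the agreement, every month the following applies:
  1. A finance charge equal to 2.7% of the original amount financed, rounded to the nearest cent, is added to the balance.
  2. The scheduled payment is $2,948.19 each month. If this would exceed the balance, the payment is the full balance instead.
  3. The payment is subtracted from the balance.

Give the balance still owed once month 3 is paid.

$2,001.60

Month 1: $10,036.83 +$269.78 interest = $10,306.61; pay $2,948.19 → $7,358.42
Month 2: $7,358.42 +$269.78 interest = $7,628.20; pay $2,948.19 → $4,680.01
Month 3: $4,680.01 +$269.78 interest = $4,949.79; pay $2,948.19 → $2,001.60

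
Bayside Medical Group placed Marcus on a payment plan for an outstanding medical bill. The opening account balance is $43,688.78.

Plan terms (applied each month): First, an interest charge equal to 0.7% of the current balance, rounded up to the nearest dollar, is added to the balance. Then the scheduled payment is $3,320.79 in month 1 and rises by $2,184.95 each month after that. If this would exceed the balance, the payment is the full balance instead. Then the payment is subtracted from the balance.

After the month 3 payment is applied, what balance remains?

Month 1: $43,688.78 +$306.00 interest = $43,994.78; pay $3,320.79 → $40,673.99
Month 2: $40,673.99 +$285.00 interest = $40,958.99; pay $5,505.74 → $35,453.25
Month 3: $35,453.25 +$249.00 interest = $35,702.25; pay $7,690.69 → $28,011.56

$28,011.56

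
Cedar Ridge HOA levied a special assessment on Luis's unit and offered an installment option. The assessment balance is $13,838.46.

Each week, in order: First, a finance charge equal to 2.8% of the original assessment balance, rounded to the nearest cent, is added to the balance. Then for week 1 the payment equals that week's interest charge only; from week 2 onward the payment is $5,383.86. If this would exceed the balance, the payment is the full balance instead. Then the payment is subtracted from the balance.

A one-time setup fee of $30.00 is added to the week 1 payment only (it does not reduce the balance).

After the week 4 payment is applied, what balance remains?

Week 1: opening $13,838.46; interest $387.48 → $14,225.94; payment $387.48 (+ $30.00 fee); balance $13,838.46
Week 2: opening $13,838.46; interest $387.48 → $14,225.94; payment $5,383.86; balance $8,842.08
Week 3: opening $8,842.08; interest $387.48 → $9,229.56; payment $5,383.86; balance $3,845.70
Week 4: opening $3,845.70; interest $387.48 → $4,233.18; payment $4,233.18; balance $0.00

$0.00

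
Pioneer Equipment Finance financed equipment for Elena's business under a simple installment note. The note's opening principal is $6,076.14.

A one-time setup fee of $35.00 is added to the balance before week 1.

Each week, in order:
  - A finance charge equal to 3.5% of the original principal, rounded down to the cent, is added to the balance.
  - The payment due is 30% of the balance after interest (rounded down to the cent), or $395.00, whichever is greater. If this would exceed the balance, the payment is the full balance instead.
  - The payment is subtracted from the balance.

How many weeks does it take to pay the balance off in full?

13

Week 1: opening $6,111.14; interest $212.66 → $6,323.80; payment $1,897.14; balance $4,426.66
Week 2: opening $4,426.66; interest $212.66 → $4,639.32; payment $1,391.79; balance $3,247.53
Week 3: opening $3,247.53; interest $212.66 → $3,460.19; payment $1,038.05; balance $2,422.14
Week 4: opening $2,422.14; interest $212.66 → $2,634.80; payment $790.44; balance $1,844.36
Week 5: opening $1,844.36; interest $212.66 → $2,057.02; payment $617.10; balance $1,439.92
Week 6: opening $1,439.92; interest $212.66 → $1,652.58; payment $495.77; balance $1,156.81
Week 7: opening $1,156.81; interest $212.66 → $1,369.47; payment $410.84; balance $958.63
Week 8: opening $958.63; interest $212.66 → $1,171.29; payment $395.00; balance $776.29
Week 9: opening $776.29; interest $212.66 → $988.95; payment $395.00; balance $593.95
Week 10: opening $593.95; interest $212.66 → $806.61; payment $395.00; balance $411.61
Week 11: opening $411.61; interest $212.66 → $624.27; payment $395.00; balance $229.27
Week 12: opening $229.27; interest $212.66 → $441.93; payment $395.00; balance $46.93
Week 13: opening $46.93; interest $212.66 → $259.59; payment $259.59; balance $0.00
Balance reaches $0.00 in week 13.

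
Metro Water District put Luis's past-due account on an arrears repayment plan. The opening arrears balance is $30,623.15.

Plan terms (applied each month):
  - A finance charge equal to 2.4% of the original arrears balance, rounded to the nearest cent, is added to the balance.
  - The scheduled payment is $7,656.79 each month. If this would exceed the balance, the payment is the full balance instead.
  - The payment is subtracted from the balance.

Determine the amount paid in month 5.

# | Opening | Interest | Payment | End bal
1 | $30,623.15 | $734.96 | $7,656.79 | $23,701.32
2 | $23,701.32 | $734.96 | $7,656.79 | $16,779.49
3 | $16,779.49 | $734.96 | $7,656.79 | $9,857.66
4 | $9,857.66 | $734.96 | $7,656.79 | $2,935.83
5 | $2,935.83 | $734.96 | $3,670.79 | $0.00

$3,670.79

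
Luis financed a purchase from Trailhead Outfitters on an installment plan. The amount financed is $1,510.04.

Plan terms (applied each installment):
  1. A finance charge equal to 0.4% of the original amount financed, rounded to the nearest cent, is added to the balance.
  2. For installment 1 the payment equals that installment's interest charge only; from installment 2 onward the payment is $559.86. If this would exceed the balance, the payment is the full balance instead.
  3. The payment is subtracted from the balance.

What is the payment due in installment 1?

$6.04

Installment 1: opening $1,510.04; interest $6.04 → $1,516.08; payment $6.04; balance $1,510.04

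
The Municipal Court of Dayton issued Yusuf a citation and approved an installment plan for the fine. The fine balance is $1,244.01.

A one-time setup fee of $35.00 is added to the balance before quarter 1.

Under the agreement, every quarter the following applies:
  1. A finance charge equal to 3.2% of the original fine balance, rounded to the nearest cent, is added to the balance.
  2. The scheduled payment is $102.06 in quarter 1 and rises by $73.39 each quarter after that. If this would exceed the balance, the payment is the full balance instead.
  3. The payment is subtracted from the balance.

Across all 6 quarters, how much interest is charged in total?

# | Opening | Interest | Payment | End bal
1 | $1,279.01 | $39.81 | $102.06 | $1,216.76
2 | $1,216.76 | $39.81 | $175.45 | $1,081.12
3 | $1,081.12 | $39.81 | $248.84 | $872.09
4 | $872.09 | $39.81 | $322.23 | $589.67
5 | $589.67 | $39.81 | $395.62 | $233.86
6 | $233.86 | $39.81 | $273.67 | $0.00
Total interest: $39.81 + $39.81 + $39.81 + $39.81 + $39.81 + $39.81 = $238.86

$238.86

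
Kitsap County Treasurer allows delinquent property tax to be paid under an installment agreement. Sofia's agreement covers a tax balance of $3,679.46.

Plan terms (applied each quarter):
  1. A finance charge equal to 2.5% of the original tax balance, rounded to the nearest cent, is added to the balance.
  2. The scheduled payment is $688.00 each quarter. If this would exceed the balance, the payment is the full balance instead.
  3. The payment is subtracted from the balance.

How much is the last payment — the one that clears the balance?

$195.39

Quarter 1: opening $3,679.46; interest $91.99 → $3,771.45; payment $688.00; balance $3,083.45
Quarter 2: opening $3,083.45; interest $91.99 → $3,175.44; payment $688.00; balance $2,487.44
Quarter 3: opening $2,487.44; interest $91.99 → $2,579.43; payment $688.00; balance $1,891.43
Quarter 4: opening $1,891.43; interest $91.99 → $1,983.42; payment $688.00; balance $1,295.42
Quarter 5: opening $1,295.42; interest $91.99 → $1,387.41; payment $688.00; balance $699.41
Quarter 6: opening $699.41; interest $91.99 → $791.40; payment $688.00; balance $103.40
Quarter 7: opening $103.40; interest $91.99 → $195.39; payment $195.39; balance $0.00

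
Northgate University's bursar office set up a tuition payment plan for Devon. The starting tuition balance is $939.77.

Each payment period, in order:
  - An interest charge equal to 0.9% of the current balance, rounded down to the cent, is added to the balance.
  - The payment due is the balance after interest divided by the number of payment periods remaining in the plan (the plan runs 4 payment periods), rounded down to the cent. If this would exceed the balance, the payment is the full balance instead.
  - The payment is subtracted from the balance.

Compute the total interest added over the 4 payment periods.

$21.32

Payment period 1: opening $939.77; interest $8.45 → $948.22; payment $237.05; balance $711.17
Payment period 2: opening $711.17; interest $6.40 → $717.57; payment $239.19; balance $478.38
Payment period 3: opening $478.38; interest $4.30 → $482.68; payment $241.34; balance $241.34
Payment period 4: opening $241.34; interest $2.17 → $243.51; payment $243.51; balance $0.00
Total interest: $8.45 + $6.40 + $4.30 + $2.17 = $21.32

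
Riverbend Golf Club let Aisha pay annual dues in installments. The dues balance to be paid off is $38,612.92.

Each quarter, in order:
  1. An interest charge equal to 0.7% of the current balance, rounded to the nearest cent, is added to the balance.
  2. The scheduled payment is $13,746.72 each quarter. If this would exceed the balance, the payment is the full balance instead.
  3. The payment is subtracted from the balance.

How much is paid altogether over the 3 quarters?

$39,140.13

Quarter 1: opening $38,612.92; interest $270.29 → $38,883.21; payment $13,746.72; balance $25,136.49
Quarter 2: opening $25,136.49; interest $175.96 → $25,312.45; payment $13,746.72; balance $11,565.73
Quarter 3: opening $11,565.73; interest $80.96 → $11,646.69; payment $11,646.69; balance $0.00
Total paid: $39,140.13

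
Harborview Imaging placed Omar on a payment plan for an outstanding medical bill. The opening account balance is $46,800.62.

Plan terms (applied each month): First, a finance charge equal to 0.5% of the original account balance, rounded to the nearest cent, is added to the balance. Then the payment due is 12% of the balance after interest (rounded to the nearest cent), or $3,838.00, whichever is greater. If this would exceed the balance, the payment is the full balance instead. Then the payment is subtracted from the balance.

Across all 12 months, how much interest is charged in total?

$2,808.00

Month 1: opening $46,800.62; interest $234.00 → $47,034.62; payment $5,644.15; balance $41,390.47
Month 2: opening $41,390.47; interest $234.00 → $41,624.47; payment $4,994.94; balance $36,629.53
Month 3: opening $36,629.53; interest $234.00 → $36,863.53; payment $4,423.62; balance $32,439.91
Month 4: opening $32,439.91; interest $234.00 → $32,673.91; payment $3,920.87; balance $28,753.04
Month 5: opening $28,753.04; interest $234.00 → $28,987.04; payment $3,838.00; balance $25,149.04
Month 6: opening $25,149.04; interest $234.00 → $25,383.04; payment $3,838.00; balance $21,545.04
Month 7: opening $21,545.04; interest $234.00 → $21,779.04; payment $3,838.00; balance $17,941.04
Month 8: opening $17,941.04; interest $234.00 → $18,175.04; payment $3,838.00; balance $14,337.04
Month 9: opening $14,337.04; interest $234.00 → $14,571.04; payment $3,838.00; balance $10,733.04
Month 10: opening $10,733.04; interest $234.00 → $10,967.04; payment $3,838.00; balance $7,129.04
Month 11: opening $7,129.04; interest $234.00 → $7,363.04; payment $3,838.00; balance $3,525.04
Month 12: opening $3,525.04; interest $234.00 → $3,759.04; payment $3,759.04; balance $0.00
Total interest: $234.00 + $234.00 + $234.00 + $234.00 + $234.00 + $234.00 + $234.00 + $234.00 + $234.00 + $234.00 + $234.00 + $234.00 = $2,808.00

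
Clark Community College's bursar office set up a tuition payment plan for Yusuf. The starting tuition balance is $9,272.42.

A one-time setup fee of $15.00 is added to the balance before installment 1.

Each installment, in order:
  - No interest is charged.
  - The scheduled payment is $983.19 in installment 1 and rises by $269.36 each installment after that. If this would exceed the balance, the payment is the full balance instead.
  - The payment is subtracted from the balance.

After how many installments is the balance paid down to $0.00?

Installment 1: opening $9,287.42; payment $983.19; balance $8,304.23
Installment 2: opening $8,304.23; payment $1,252.55; balance $7,051.68
Installment 3: opening $7,051.68; payment $1,521.91; balance $5,529.77
Installment 4: opening $5,529.77; payment $1,791.27; balance $3,738.50
Installment 5: opening $3,738.50; payment $2,060.63; balance $1,677.87
Installment 6: opening $1,677.87; payment $1,677.87; balance $0.00
Balance reaches $0.00 in installment 6.

6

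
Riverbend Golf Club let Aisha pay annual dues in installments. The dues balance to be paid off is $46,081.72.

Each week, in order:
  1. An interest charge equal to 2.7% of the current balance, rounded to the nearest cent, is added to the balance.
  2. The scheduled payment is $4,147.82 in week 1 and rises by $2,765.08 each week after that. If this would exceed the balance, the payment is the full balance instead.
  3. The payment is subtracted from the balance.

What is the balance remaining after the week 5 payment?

Week 1: $46,081.72 +$1,244.21 interest = $47,325.93; pay $4,147.82 → $43,178.11
Week 2: $43,178.11 +$1,165.81 interest = $44,343.92; pay $6,912.90 → $37,431.02
Week 3: $37,431.02 +$1,010.64 interest = $38,441.66; pay $9,677.98 → $28,763.68
Week 4: $28,763.68 +$776.62 interest = $29,540.30; pay $12,443.06 → $17,097.24
Week 5: $17,097.24 +$461.63 interest = $17,558.87; pay $15,208.14 → $2,350.73

$2,350.73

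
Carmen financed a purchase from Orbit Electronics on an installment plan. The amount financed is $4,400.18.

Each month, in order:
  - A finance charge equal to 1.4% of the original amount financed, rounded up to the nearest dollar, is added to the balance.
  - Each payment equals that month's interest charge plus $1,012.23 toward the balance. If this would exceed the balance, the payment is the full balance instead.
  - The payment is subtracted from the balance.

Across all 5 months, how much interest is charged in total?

$310.00

Month 1: opening $4,400.18; interest $62.00 → $4,462.18; payment $1,074.23; balance $3,387.95
Month 2: opening $3,387.95; interest $62.00 → $3,449.95; payment $1,074.23; balance $2,375.72
Month 3: opening $2,375.72; interest $62.00 → $2,437.72; payment $1,074.23; balance $1,363.49
Month 4: opening $1,363.49; interest $62.00 → $1,425.49; payment $1,074.23; balance $351.26
Month 5: opening $351.26; interest $62.00 → $413.26; payment $413.26; balance $0.00
Total interest: $62.00 + $62.00 + $62.00 + $62.00 + $62.00 = $310.00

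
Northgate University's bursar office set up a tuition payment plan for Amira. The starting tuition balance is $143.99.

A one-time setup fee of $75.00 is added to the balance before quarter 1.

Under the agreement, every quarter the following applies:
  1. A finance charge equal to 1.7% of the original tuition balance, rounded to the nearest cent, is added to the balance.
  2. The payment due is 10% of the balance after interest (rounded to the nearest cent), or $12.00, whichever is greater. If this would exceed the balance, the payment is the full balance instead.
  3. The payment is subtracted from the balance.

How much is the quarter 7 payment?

$12.92

Quarter 1: opening $218.99; interest $2.45 → $221.44; payment $22.14; balance $199.30
Quarter 2: opening $199.30; interest $2.45 → $201.75; payment $20.18; balance $181.57
Quarter 3: opening $181.57; interest $2.45 → $184.02; payment $18.40; balance $165.62
Quarter 4: opening $165.62; interest $2.45 → $168.07; payment $16.81; balance $151.26
Quarter 5: opening $151.26; interest $2.45 → $153.71; payment $15.37; balance $138.34
Quarter 6: opening $138.34; interest $2.45 → $140.79; payment $14.08; balance $126.71
Quarter 7: opening $126.71; interest $2.45 → $129.16; payment $12.92; balance $116.24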